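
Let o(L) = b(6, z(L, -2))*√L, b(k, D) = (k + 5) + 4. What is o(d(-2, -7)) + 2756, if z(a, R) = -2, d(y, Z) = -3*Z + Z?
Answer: 2756 + 15*√14 ≈ 2812.1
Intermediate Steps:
d(y, Z) = -2*Z
b(k, D) = 9 + k (b(k, D) = (5 + k) + 4 = 9 + k)
o(L) = 15*√L (o(L) = (9 + 6)*√L = 15*√L)
o(d(-2, -7)) + 2756 = 15*√(-2*(-7)) + 2756 = 15*√14 + 2756 = 2756 + 15*√14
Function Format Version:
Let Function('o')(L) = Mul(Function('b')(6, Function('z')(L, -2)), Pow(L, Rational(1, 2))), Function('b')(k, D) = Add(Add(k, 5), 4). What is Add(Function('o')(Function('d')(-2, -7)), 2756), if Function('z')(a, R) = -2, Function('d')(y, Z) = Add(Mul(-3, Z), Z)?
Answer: Add(2756, Mul(15, Pow(14, Rational(1, 2)))) ≈ 2812.1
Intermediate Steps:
Function('d')(y, Z) = Mul(-2, Z)
Function('b')(k, D) = Add(9, k) (Function('b')(k, D) = Add(Add(5, k), 4) = Add(9, k))
Function('o')(L) = Mul(15, Pow(L, Rational(1, 2))) (Function('o')(L) = Mul(Add(9, 6), Pow(L, Rational(1, 2))) = Mul(15, Pow(L, Rational(1, 2))))
Add(Function('o')(Function('d')(-2, -7)), 2756) = Add(Mul(15, Pow(Mul(-2, -7), Rational(1, 2))), 2756) = Add(Mul(15, Pow(14, Rational(1, 2))), 2756) = Add(2756, Mul(15, Pow(14, Rational(1, 2))))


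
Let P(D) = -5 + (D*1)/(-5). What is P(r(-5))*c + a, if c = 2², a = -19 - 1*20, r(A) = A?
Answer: -55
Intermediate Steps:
a = -39 (a = -19 - 20 = -39)
c = 4
P(D) = -5 - D/5 (P(D) = -5 + D*(-⅕) = -5 - D/5)
P(r(-5))*c + a = (-5 - ⅕*(-5))*4 - 39 = (-5 + 1)*4 - 39 = -4*4 - 39 = -16 - 39 = -55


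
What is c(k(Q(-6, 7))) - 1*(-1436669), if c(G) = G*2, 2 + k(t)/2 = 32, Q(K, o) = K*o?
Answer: 1436789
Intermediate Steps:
k(t) = 60 (k(t) = -4 + 2*32 = -4 + 64 = 60)
c(G) = 2*G
c(k(Q(-6, 7))) - 1*(-1436669) = 2*60 - 1*(-1436669) = 120 + 1436669 = 1436789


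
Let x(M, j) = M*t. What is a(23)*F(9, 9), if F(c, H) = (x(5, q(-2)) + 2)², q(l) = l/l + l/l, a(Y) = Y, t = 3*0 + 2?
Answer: 3312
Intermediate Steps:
t = 2 (t = 0 + 2 = 2)
q(l) = 2 (q(l) = 1 + 1 = 2)
x(M, j) = 2*M (x(M, j) = M*2 = 2*M)
F(c, H) = 144 (F(c, H) = (2*5 + 2)² = (10 + 2)² = 12² = 144)
a(23)*F(9, 9) = 23*144 = 3312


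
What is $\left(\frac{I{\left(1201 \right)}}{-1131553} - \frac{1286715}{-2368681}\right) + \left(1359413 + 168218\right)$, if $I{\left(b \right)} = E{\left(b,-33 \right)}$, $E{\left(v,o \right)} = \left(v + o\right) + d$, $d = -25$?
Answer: $\frac{4094492630927122195}{2680288091593} \approx 1.5276 \cdot 10^{6}$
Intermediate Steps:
$E{\left(v,o \right)} = -25 + o + v$ ($E{\left(v,o \right)} = \left(v + o\right) - 25 = \left(o + v\right) - 25 = -25 + o + v$)
$I{\left(b \right)} = -58 + b$ ($I{\left(b \right)} = -25 - 33 + b = -58 + b$)
$\left(\frac{I{\left(1201 \right)}}{-1131553} - \frac{1286715}{-2368681}\right) + \left(1359413 + 168218\right) = \left(\frac{-58 + 1201}{-1131553} - \frac{1286715}{-2368681}\right) + \left(1359413 + 168218\right) = \left(1143 \left(- \frac{1}{1131553}\right) - - \frac{1286715}{2368681}\right) + 1527631 = \left(- \frac{1143}{1131553} + \frac{1286715}{2368681}\right) + 1527631 = \frac{1453278816012}{2680288091593} + 1527631 = \frac{4094492630927122195}{2680288091593}$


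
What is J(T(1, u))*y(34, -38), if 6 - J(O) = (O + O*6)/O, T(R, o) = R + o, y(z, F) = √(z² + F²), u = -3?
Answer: -10*√26 ≈ -50.990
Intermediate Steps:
y(z, F) = √(F² + z²)
J(O) = -1 (J(O) = 6 - (O + O*6)/O = 6 - (O + 6*O)/O = 6 - 7*O/O = 6 - 1*7 = 6 - 7 = -1)
J(T(1, u))*y(34, -38) = -√((-38)² + 34²) = -√(1444 + 1156) = -√2600 = -10*√26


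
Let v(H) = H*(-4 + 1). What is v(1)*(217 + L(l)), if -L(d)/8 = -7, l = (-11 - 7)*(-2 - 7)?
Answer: -819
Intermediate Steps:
l = 162 (l = -18*(-9) = 162)
L(d) = 56 (L(d) = -8*(-7) = 56)
v(H) = -3*H (v(H) = H*(-3) = -3*H)
v(1)*(217 + L(l)) = (-3*1)*(217 + 56) = -3*273 = -819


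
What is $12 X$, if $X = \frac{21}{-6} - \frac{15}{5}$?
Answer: $-78$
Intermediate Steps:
$X = - \frac{13}{2}$ ($X = 21 \left(- \frac{1}{6}\right) - 3 = - \frac{7}{2} - 3 = - \frac{13}{2} \approx -6.5$)
$12 X = 12 \left(- \frac{13}{2}\right) = -78$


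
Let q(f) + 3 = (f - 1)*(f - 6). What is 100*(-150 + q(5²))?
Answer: 30300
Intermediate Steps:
q(f) = -3 + (-1 + f)*(-6 + f) (q(f) = -3 + (f - 1)*(f - 6) = -3 + (-1 + f)*(-6 + f))
100*(-150 + q(5²)) = 100*(-150 + (3 + (5²)² - 7*5²)) = 100*(-150 + (3 + 25² - 7*25)) = 100*(-150 + (3 + 625 - 175)) = 100*(-150 + 453) = 100*303 = 30300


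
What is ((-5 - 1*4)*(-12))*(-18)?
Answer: -1944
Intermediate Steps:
((-5 - 1*4)*(-12))*(-18) = ((-5 - 4)*(-12))*(-18) = -9*(-12)*(-18) = 108*(-18) = -1944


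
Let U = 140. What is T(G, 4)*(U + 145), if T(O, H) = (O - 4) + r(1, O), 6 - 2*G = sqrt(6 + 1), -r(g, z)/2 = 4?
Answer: -2565 - 285*sqrt(7)/2 ≈ -2942.0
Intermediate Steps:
r(g, z) = -8 (r(g, z) = -2*4 = -8)
G = 3 - sqrt(7)/2 (G = 3 - sqrt(6 + 1)/2 = 3 - sqrt(7)/2 ≈ 1.6771)
T(O, H) = -12 + O (T(O, H) = (O - 4) - 8 = (-4 + O) - 8 = -12 + O)
T(G, 4)*(U + 145) = (-12 + (3 - sqrt(7)/2))*(140 + 145) = (-9 - sqrt(7)/2)*285 = -2565 - 285*sqrt(7)/2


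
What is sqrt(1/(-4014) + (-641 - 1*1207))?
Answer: I*sqrt(3308371358)/1338 ≈ 42.988*I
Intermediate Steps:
sqrt(1/(-4014) + (-641 - 1*1207)) = sqrt(-1/4014 + (-641 - 1207)) = sqrt(-1/4014 - 1848) = sqrt(-7417873/4014) = I*sqrt(3308371358)/1338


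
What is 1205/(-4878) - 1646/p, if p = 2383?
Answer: -10900703/11624274 ≈ -0.93775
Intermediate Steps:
1205/(-4878) - 1646/p = 1205/(-4878) - 1646/2383 = 1205*(-1/4878) - 1646*1/2383 = -1205/4878 - 1646/2383 = -10900703/11624274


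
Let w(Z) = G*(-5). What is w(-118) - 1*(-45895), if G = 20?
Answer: 45795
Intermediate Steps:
w(Z) = -100 (w(Z) = 20*(-5) = -100)
w(-118) - 1*(-45895) = -100 - 1*(-45895) = -100 + 45895 = 45795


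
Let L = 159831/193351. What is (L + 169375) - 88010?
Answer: 15732163946/193351 ≈ 81366.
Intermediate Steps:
L = 159831/193351 (L = 159831*(1/193351) = 159831/193351 ≈ 0.82664)
(L + 169375) - 88010 = (159831/193351 + 169375) - 88010 = 32748985456/193351 - 88010 = 15732163946/193351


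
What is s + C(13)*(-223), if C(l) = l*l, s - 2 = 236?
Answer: -37449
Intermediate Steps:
s = 238 (s = 2 + 236 = 238)
C(l) = l²
s + C(13)*(-223) = 238 + 13²*(-223) = 238 + 169*(-223) = 238 - 37687 = -37449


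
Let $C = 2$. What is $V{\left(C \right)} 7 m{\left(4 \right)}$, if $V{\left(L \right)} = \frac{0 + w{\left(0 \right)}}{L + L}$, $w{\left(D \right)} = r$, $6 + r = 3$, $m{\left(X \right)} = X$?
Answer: $-21$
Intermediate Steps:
$r = -3$ ($r = -6 + 3 = -3$)
$w{\left(D \right)} = -3$
$V{\left(L \right)} = - \frac{3}{2 L}$ ($V{\left(L \right)} = \frac{0 - 3}{L + L} = - \frac{3}{2 L}$)
$V{\left(C \right)} 7 m{\left(4 \right)} = - \frac{3}{2 \cdot 2} \cdot 7 \cdot 4 = \left(- \frac{3}{2}\right) \frac{1}{2} \cdot 7 \cdot 4 = \left(- \frac{3}{4}\right) 7 \cdot 4 = \left(- \frac{21}{4}\right) 4 = -21$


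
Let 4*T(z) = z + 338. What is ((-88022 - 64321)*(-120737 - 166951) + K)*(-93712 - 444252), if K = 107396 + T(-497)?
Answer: -23577542078082251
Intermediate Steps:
T(z) = 169/2 + z/4 (T(z) = (z + 338)/4 = (338 + z)/4 = 169/2 + z/4)
K = 429425/4 (K = 107396 + (169/2 + (¼)*(-497)) = 107396 + (169/2 - 497/4) = 107396 - 159/4 = 429425/4 ≈ 1.0736e+5)
((-88022 - 64321)*(-120737 - 166951) + K)*(-93712 - 444252) = ((-88022 - 64321)*(-120737 - 166951) + 429425/4)*(-93712 - 444252) = (-152343*(-287688) + 429425/4)*(-537964) = (43827252984 + 429425/4)*(-537964) = (175309441361/4)*(-537964) = -23577542078082251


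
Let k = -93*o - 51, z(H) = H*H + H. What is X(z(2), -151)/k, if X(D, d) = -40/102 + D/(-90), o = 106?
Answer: 13/280755 ≈ 4.6304e-5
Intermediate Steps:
z(H) = H + H**2 (z(H) = H**2 + H = H + H**2)
k = -9909 (k = -93*106 - 51 = -9858 - 51 = -9909)
X(D, d) = -20/51 - D/90 (X(D, d) = -40*1/102 + D*(-1/90) = -20/51 - D/90)
X(z(2), -151)/k = (-20/51 - (1 + 2)/45)/(-9909) = (-20/51 - 3/45)*(-1/9909) = (-20/51 - 1/90*6)*(-1/9909) = (-20/51 - 1/15)*(-1/9909) = -39/85*(-1/9909) = 13/280755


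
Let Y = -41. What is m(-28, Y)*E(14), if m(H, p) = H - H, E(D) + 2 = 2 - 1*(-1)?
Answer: 0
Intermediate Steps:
E(D) = 1 (E(D) = -2 + (2 - 1*(-1)) = -2 + (2 + 1) = -2 + 3 = 1)
m(H, p) = 0
m(-28, Y)*E(14) = 0*1 = 0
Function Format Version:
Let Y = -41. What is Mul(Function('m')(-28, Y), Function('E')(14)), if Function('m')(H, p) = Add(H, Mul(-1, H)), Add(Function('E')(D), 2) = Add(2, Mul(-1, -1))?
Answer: 0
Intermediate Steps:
Function('E')(D) = 1 (Function('E')(D) = Add(-2, Add(2, Mul(-1, -1))) = Add(-2, Add(2, 1)) = Add(-2, 3) = 1)
Function('m')(H, p) = 0
Mul(Function('m')(-28, Y), Function('E')(14)) = Mul(0, 1) = 0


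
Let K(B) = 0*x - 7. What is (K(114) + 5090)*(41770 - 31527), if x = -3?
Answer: 52065169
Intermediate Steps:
K(B) = -7 (K(B) = 0*(-3) - 7 = 0 - 7 = -7)
(K(114) + 5090)*(41770 - 31527) = (-7 + 5090)*(41770 - 31527) = 5083*10243 = 52065169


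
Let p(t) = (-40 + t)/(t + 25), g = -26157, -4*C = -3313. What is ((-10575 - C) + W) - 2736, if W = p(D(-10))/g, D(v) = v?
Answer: -4438084307/313884 ≈ -14139.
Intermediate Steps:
C = 3313/4 (C = -¼*(-3313) = 3313/4 ≈ 828.25)
p(t) = (-40 + t)/(25 + t)
W = 10/78471 (W = ((-40 - 10)/(25 - 10))/(-26157) = (-50/15)*(-1/26157) = ((1/15)*(-50))*(-1/26157) = -10/3*(-1/26157) = 10/78471 ≈ 0.00012744)
((-10575 - C) + W) - 2736 = ((-10575 - 1*3313/4) + 10/78471) - 2736 = ((-10575 - 3313/4) + 10/78471) - 2736 = (-45613/4 + 10/78471) - 2736 = -3579297683/313884 - 2736 = -4438084307/313884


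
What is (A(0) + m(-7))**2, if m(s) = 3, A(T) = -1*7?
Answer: 16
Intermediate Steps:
A(T) = -7
(A(0) + m(-7))**2 = (-7 + 3)**2 = (-4)**2 = 16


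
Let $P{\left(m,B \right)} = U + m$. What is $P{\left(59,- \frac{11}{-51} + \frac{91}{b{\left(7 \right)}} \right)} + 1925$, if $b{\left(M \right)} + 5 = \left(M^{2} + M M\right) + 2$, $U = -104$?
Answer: $1880$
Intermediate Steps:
$b{\left(M \right)} = -3 + 2 M^{2}$ ($b{\left(M \right)} = -5 + \left(\left(M^{2} + M M\right) + 2\right) = -5 + \left(\left(M^{2} + M^{2}\right) + 2\right) = -5 + \left(2 M^{2} + 2\right) = -5 + \left(2 + 2 M^{2}\right) = -3 + 2 M^{2}$)
$P{\left(m,B \right)} = -104 + m$
$P{\left(59,- \frac{11}{-51} + \frac{91}{b{\left(7 \right)}} \right)} + 1925 = \left(-104 + 59\right) + 1925 = -45 + 1925 = 1880$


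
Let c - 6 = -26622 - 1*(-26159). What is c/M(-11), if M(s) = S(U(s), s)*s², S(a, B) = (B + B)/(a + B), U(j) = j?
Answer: -457/121 ≈ -3.7769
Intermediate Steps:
c = -457 (c = 6 + (-26622 - 1*(-26159)) = 6 + (-26622 + 26159) = 6 - 463 = -457)
S(a, B) = 2*B/(B + a) (S(a, B) = (2*B)/(B + a) = 2*B/(B + a))
M(s) = s² (M(s) = (2*s/(s + s))*s² = (2*s/((2*s)))*s² = (2*s*(1/(2*s)))*s² = 1*s² = s²)
c/M(-11) = -457/((-11)²) = -457/121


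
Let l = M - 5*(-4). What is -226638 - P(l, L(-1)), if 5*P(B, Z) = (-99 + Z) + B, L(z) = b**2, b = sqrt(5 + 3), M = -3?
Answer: -1133116/5 ≈ -2.2662e+5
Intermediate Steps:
b = 2*sqrt(2) (b = sqrt(8) = 2*sqrt(2) ≈ 2.8284)
L(z) = 8 (L(z) = (2*sqrt(2))**2 = 8)
l = 17 (l = -3 - 5*(-4) = -3 + 20 = 17)
P(B, Z) = -99/5 + B/5 + Z/5 (P(B, Z) = ((-99 + Z) + B)/5 = (-99 + B + Z)/5 = -99/5 + B/5 + Z/5)
-226638 - P(l, L(-1)) = -226638 - (-99/5 + (1/5)*17 + (1/5)*8) = -226638 - (-99/5 + 17/5 + 8/5) = -226638 - 1*(-74/5) = -226638 + 74/5 = -1133116/5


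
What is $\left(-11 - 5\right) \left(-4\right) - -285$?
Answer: $349$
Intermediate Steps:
$\left(-11 - 5\right) \left(-4\right) - -285 = \left(-11 - 5\right) \left(-4\right) + 285 = \left(-16\right) \left(-4\right) + 285 = 64 + 285 = 349$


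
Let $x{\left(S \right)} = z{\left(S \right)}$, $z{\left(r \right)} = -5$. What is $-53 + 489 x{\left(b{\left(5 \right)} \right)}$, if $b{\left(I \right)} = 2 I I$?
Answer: $-2498$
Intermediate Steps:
$b{\left(I \right)} = 2 I^{2}$
$x{\left(S \right)} = -5$
$-53 + 489 x{\left(b{\left(5 \right)} \right)} = -53 + 489 \left(-5\right) = -53 - 2445 = -2498$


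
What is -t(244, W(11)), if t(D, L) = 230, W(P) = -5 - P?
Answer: -230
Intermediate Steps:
-t(244, W(11)) = -1*230 = -230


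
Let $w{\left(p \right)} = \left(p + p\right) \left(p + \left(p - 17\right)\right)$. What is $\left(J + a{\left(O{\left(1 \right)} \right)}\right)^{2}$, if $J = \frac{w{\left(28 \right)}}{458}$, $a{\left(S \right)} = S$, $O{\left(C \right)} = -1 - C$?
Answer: $\frac{401956}{52441} \approx 7.6649$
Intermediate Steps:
$w{\left(p \right)} = 2 p \left(-17 + 2 p\right)$ ($w{\left(p \right)} = 2 p \left(p + \left(p - 17\right)\right) = 2 p \left(p + \left(-17 + p\right)\right) = 2 p \left(-17 + 2 p\right)$)
$J = \frac{1092}{229}$ ($J = \frac{2 \cdot 28 \left(-17 + 2 \cdot 28\right)}{458} = 2 \cdot 28 \left(-17 + 56\right) \frac{1}{458} = 2 \cdot 28 \cdot 39 \cdot \frac{1}{458} = 2184 \cdot \frac{1}{458} = \frac{1092}{229} \approx 4.7686$)
$\left(J + a{\left(O{\left(1 \right)} \right)}\right)^{2} = \left(\frac{1092}{229} - 2\right)^{2} = \left(\frac{634}{229}\right)^{2} = \frac{401956}{52441}$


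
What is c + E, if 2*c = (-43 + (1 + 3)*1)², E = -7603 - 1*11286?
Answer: -36257/2 ≈ -18129.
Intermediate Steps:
E = -18889 (E = -7603 - 11286 = -18889)
c = 1521/2 (c = (-43 + (1 + 3)*1)²/2 = (-43 + 4*1)²/2 = (-43 + 4)²/2 = (½)*(-39)² = (½)*1521 = 1521/2 ≈ 760.50)
c + E = 1521/2 - 18889 = -36257/2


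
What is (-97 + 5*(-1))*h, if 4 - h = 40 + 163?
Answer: 20298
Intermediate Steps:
h = -199 (h = 4 - (40 + 163) = 4 - 1*203 = 4 - 203 = -199)
(-97 + 5*(-1))*h = (-97 + 5*(-1))*(-199) = (-97 - 5)*(-199) = -102*(-199) = 20298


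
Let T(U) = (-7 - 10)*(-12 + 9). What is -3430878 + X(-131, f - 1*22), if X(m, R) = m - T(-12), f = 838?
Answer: -3431060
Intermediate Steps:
T(U) = 51 (T(U) = -17*(-3) = 51)
X(m, R) = -51 + m (X(m, R) = m - 1*51 = m - 51 = -51 + m)
-3430878 + X(-131, f - 1*22) = -3430878 + (-51 - 131) = -3430878 - 182 = -3431060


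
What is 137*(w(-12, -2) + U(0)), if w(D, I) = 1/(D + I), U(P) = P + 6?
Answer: 11371/14 ≈ 812.21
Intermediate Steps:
U(P) = 6 + P
137*(w(-12, -2) + U(0)) = 137*(1/(-12 - 2) + (6 + 0)) = 137*(1/(-14) + 6) = 137*(-1/14 + 6) = 137*(83/14) = 11371/14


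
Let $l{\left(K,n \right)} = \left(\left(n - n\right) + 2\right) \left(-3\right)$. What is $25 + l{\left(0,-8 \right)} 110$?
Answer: $-635$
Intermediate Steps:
$l{\left(K,n \right)} = -6$ ($l{\left(K,n \right)} = \left(0 + 2\right) \left(-3\right) = 2 \left(-3\right) = -6$)
$25 + l{\left(0,-8 \right)} 110 = 25 - 660 = -635$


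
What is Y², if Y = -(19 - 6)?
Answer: 169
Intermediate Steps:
Y = -13 (Y = -1*13 = -13)
Y² = (-13)² = 169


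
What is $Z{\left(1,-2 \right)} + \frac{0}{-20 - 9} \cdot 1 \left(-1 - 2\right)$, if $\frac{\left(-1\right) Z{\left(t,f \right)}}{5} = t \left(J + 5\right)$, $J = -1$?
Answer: $-20$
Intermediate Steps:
$Z{\left(t,f \right)} = - 20 t$ ($Z{\left(t,f \right)} = - 5 t \left(-1 + 5\right) = - 5 t 4 = - 5 \cdot 4 t = - 20 t$)
$Z{\left(1,-2 \right)} + \frac{0}{-20 - 9} \cdot 1 \left(-1 - 2\right) = \left(-20\right) 1 + \frac{0}{-20 - 9} \cdot 1 \left(-1 - 2\right) = -20 + \frac{0}{-29} \cdot 1 \left(-3\right) = -20 + 0 \left(- \frac{1}{29}\right) \left(-3\right) = -20 + 0 \left(-3\right) = -20 + 0 = -20$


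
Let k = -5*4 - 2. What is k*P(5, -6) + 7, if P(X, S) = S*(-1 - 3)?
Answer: -521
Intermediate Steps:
P(X, S) = -4*S (P(X, S) = S*(-4) = -4*S)
k = -22 (k = -20 - 2 = -22)
k*P(5, -6) + 7 = -(-88)*(-6) + 7 = -22*24 + 7 = -528 + 7 = -521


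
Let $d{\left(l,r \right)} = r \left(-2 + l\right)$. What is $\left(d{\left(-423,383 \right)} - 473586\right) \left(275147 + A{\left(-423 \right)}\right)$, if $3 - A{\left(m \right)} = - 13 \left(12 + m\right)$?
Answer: $-171694652327$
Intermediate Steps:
$A{\left(m \right)} = 159 + 13 m$ ($A{\left(m \right)} = 3 - - 13 \left(12 + m\right) = 3 - \left(-156 - 13 m\right) = 3 + \left(156 + 13 m\right) = 159 + 13 m$)
$\left(d{\left(-423,383 \right)} - 473586\right) \left(275147 + A{\left(-423 \right)}\right) = \left(383 \left(-2 - 423\right) - 473586\right) \left(275147 + \left(159 + 13 \left(-423\right)\right)\right) = \left(383 \left(-425\right) - 473586\right) \left(275147 + \left(159 - 5499\right)\right) = \left(-162775 - 473586\right) \left(275147 - 5340\right) = \left(-636361\right) 269807 = -171694652327$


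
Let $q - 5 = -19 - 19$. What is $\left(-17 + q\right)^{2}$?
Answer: $2500$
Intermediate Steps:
$q = -33$ ($q = 5 - 38 = -33$)
$\left(-17 + q\right)^{2} = \left(-17 - 33\right)^{2} = \left(-50\right)^{2} = 2500$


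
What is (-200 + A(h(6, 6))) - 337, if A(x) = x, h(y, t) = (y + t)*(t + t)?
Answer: -393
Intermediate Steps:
h(y, t) = 2*t*(t + y) (h(y, t) = (t + y)*(2*t) = 2*t*(t + y))
(-200 + A(h(6, 6))) - 337 = (-200 + 2*6*(6 + 6)) - 337 = (-200 + 2*6*12) - 337 = (-200 + 144) - 337 = -56 - 337 = -393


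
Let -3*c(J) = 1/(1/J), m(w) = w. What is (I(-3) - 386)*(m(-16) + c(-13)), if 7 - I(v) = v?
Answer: 13160/3 ≈ 4386.7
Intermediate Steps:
c(J) = -J/3
I(v) = 7 - v
(I(-3) - 386)*(m(-16) + c(-13)) = ((7 - 1*(-3)) - 386)*(-16 - 1/3*(-13)) = ((7 + 3) - 386)*(-16 + 13/3) = (10 - 386)*(-35/3) = -376*(-35/3) = 13160/3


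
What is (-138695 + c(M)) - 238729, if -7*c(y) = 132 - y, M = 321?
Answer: -377397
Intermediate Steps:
c(y) = -132/7 + y/7 (c(y) = -(132 - y)/7 = -132/7 + y/7)
(-138695 + c(M)) - 238729 = (-138695 + (-132/7 + (⅐)*321)) - 238729 = (-138695 + (-132/7 + 321/7)) - 238729 = (-138695 + 27) - 238729 = -138668 - 238729 = -377397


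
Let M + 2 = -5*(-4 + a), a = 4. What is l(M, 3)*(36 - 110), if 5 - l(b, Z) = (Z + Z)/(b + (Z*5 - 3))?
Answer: -1628/5 ≈ -325.60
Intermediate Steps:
M = -2 (M = -2 - 5*(-4 + 4) = -2 - 5*0 = -2 + 0 = -2)
l(b, Z) = 5 - 2*Z/(-3 + b + 5*Z) (l(b, Z) = 5 - (Z + Z)/(b + (Z*5 - 3)) = 5 - 2*Z/(b + (5*Z - 3)) = 5 - 2*Z/(b + (-3 + 5*Z)) = 5 - 2*Z/(-3 + b + 5*Z))
l(M, 3)*(36 - 110) = ((-15 + 5*(-2) + 23*3)/(-3 - 2 + 5*3))*(36 - 110) = ((-15 - 10 + 69)/(-3 - 2 + 15))*(-74) = (44/10)*(-74) = ((1/10)*44)*(-74) = (22/5)*(-74) = -1628/5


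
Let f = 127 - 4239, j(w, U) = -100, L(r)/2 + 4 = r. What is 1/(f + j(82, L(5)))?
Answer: -1/4212 ≈ -0.00023742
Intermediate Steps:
L(r) = -8 + 2*r
f = -4112
1/(f + j(82, L(5))) = 1/(-4112 - 100) = 1/(-4212) = -1/4212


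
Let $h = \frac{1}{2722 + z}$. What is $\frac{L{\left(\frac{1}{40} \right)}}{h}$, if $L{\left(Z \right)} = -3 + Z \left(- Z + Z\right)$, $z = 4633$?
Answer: $-22065$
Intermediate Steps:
$L{\left(Z \right)} = -3$ ($L{\left(Z \right)} = -3 + Z 0 = -3 + 0 = -3$)
$h = \frac{1}{7355}$ ($h = \frac{1}{2722 + 4633} = \frac{1}{7355} \approx 0.00013596$)
$\frac{L{\left(\frac{1}{40} \right)}}{h} = - 3 \frac{1}{\frac{1}{7355}} = \left(-3\right) 7355 = -22065$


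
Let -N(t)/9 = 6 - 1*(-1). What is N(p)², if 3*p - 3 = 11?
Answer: 3969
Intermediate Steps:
p = 14/3 (p = 1 + (⅓)*11 = 1 + 11/3 = 14/3 ≈ 4.6667)
N(t) = -63 (N(t) = -9*(6 - 1*(-1)) = -9*(6 + 1) = -9*7 = -63)
N(p)² = (-63)² = 3969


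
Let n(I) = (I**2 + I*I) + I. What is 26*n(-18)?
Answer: 16380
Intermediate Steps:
n(I) = I + 2*I**2 (n(I) = (I**2 + I**2) + I = 2*I**2 + I = I + 2*I**2)
26*n(-18) = 26*(-18*(1 + 2*(-18))) = 26*(-18*(1 - 36)) = 26*(-18*(-35)) = 26*630 = 16380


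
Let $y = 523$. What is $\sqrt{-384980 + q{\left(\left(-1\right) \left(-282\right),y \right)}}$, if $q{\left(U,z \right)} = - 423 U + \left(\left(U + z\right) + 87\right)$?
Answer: $i \sqrt{503374} \approx 709.49 i$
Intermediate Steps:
$q{\left(U,z \right)} = 87 + z - 422 U$ ($q{\left(U,z \right)} = - 423 U + \left(87 + U + z\right) = 87 + z - 422 U$)
$\sqrt{-384980 + q{\left(\left(-1\right) \left(-282\right),y \right)}} = \sqrt{-384980 + \left(87 + 523 - 422 \left(\left(-1\right) \left(-282\right)\right)\right)} = \sqrt{-384980 + \left(87 + 523 - 119004\right)} = \sqrt{-384980 - 118394} = \sqrt{-503374} = i \sqrt{503374}$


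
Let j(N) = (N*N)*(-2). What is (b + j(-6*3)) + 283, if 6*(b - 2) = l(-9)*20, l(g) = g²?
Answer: -93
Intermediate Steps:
b = 272 (b = 2 + ((-9)²*20)/6 = 2 + (81*20)/6 = 2 + (⅙)*1620 = 2 + 270 = 272)
j(N) = -2*N² (j(N) = N²*(-2) = -2*N²)
(b + j(-6*3)) + 283 = (272 - 2*(-6*3)²) + 283 = (272 - 2*(-18)²) + 283 = (272 - 2*324) + 283 = (272 - 648) + 283 = -376 + 283 = -93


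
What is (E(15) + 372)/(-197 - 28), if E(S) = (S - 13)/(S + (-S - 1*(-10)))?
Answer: -1861/1125 ≈ -1.6542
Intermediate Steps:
E(S) = -13/10 + S/10 (E(S) = (-13 + S)/(S + (-S + 10)) = (-13 + S)/(S + (10 - S)) = (-13 + S)/10 = (-13 + S)*(⅒) = -13/10 + S/10)
(E(15) + 372)/(-197 - 28) = ((-13/10 + (⅒)*15) + 372)/(-197 - 28) = ((-13/10 + 3/2) + 372)/(-225) = (⅕ + 372)*(-1/225) = (1861/5)*(-1/225) = -1861/1125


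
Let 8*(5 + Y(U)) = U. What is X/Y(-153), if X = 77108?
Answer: -616864/193 ≈ -3196.2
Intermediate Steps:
Y(U) = -5 + U/8
X/Y(-153) = 77108/(-5 + (⅛)*(-153)) = 77108/(-5 - 153/8) = 77108/(-193/8) = 77108*(-8/193) = -616864/193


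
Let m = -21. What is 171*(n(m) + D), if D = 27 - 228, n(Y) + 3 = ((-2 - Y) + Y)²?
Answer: -34200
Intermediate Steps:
n(Y) = 1 (n(Y) = -3 + ((-2 - Y) + Y)² = -3 + (-2)² = -3 + 4 = 1)
D = -201
171*(n(m) + D) = 171*(1 - 201) = 171*(-200) = -34200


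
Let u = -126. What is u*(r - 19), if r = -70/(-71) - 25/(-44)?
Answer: 3433563/1562 ≈ 2198.2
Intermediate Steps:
r = 4855/3124 (r = -70*(-1/71) - 25*(-1/44) = 70/71 + 25/44 = 4855/3124 ≈ 1.5541)
u*(r - 19) = -126*(4855/3124 - 19) = -126*(-54501/3124) = 3433563/1562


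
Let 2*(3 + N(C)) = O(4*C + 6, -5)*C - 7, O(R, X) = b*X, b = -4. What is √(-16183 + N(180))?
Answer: I*√57558/2 ≈ 119.96*I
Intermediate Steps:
O(R, X) = -4*X
N(C) = -13/2 + 10*C (N(C) = -3 + ((-4*(-5))*C - 7)/2 = -3 + (20*C - 7)/2 = -3 + (-7 + 20*C)/2 = -3 + (-7/2 + 10*C) = -13/2 + 10*C)
√(-16183 + N(180)) = √(-16183 + (-13/2 + 10*180)) = √(-16183 + (-13/2 + 1800)) = √(-16183 + 3587/2) = √(-28779/2) = I*√57558/2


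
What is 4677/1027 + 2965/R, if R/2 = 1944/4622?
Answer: 7046214193/1996488 ≈ 3529.3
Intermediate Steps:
R = 1944/2311 (R = 2*(1944/4622) = 2*(1944*(1/4622)) = 2*(972/2311) = 1944/2311 ≈ 0.84119)
4677/1027 + 2965/R = 4677/1027 + 2965/(1944/2311) = 4677*(1/1027) + 2965*(2311/1944) = 4677/1027 + 6852115/1944 = 7046214193/1996488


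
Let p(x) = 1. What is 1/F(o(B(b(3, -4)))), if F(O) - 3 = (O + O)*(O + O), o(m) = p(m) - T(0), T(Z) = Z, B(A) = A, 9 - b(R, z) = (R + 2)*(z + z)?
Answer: ⅐ ≈ 0.14286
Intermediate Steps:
b(R, z) = 9 - 2*z*(2 + R) (b(R, z) = 9 - (R + 2)*(z + z) = 9 - (2 + R)*2*z = 9 - 2*z*(2 + R))
o(m) = 1 (o(m) = 1 - 1*0 = 1 + 0 = 1)
F(O) = 3 + 4*O² (F(O) = 3 + (O + O)*(O + O) = 3 + (2*O)*(2*O) = 3 + 4*O²)
1/F(o(B(b(3, -4)))) = 1/(3 + 4*1²) = 1/(3 + 4*1) = 1/(3 + 4) = 1/7 = ⅐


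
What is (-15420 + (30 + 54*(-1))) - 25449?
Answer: -40893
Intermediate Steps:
(-15420 + (30 + 54*(-1))) - 25449 = (-15420 + (30 - 54)) - 25449 = (-15420 - 24) - 25449 = -15444 - 25449 = -40893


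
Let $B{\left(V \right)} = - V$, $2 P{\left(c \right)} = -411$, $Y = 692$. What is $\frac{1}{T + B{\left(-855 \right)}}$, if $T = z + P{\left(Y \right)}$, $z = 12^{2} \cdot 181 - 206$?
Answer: $\frac{2}{53015} \approx 3.7725 \cdot 10^{-5}$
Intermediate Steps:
$P{\left(c \right)} = - \frac{411}{2}$ ($P{\left(c \right)} = \frac{1}{2} \left(-411\right) = - \frac{411}{2}$)
$z = 25858$ ($z = 144 \cdot 181 - 206 = 26064 - 206 = 25858$)
$T = \frac{51305}{2}$ ($T = 25858 - \frac{411}{2} = \frac{51305}{2} \approx 25653.0$)
$\frac{1}{T + B{\left(-855 \right)}} = \frac{1}{\frac{51305}{2} - -855} = \frac{1}{\frac{51305}{2} + 855} = \frac{1}{\frac{53015}{2}} = \frac{2}{53015}$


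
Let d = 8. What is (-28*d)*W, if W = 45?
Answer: -10080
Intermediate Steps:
(-28*d)*W = -28*8*45 = -224*45 = -10080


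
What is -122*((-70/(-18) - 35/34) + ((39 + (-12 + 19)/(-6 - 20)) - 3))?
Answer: -9364232/1989 ≈ -4708.0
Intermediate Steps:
-122*((-70/(-18) - 35/34) + ((39 + (-12 + 19)/(-6 - 20)) - 3)) = -122*((-70*(-1/18) - 35*1/34) + ((39 + 7/(-26)) - 3)) = -122*((35/9 - 35/34) + ((39 + 7*(-1/26)) - 3)) = -122*(875/306 + ((39 - 7/26) - 3)) = -122*(875/306 + (1007/26 - 3)) = -122*(875/306 + 929/26) = -122*76756/1989 = -9364232/1989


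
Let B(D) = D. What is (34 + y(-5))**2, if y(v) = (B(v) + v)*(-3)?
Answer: 4096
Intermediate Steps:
y(v) = -6*v (y(v) = (v + v)*(-3) = (2*v)*(-3) = -6*v)
(34 + y(-5))**2 = (34 - 6*(-5))**2 = (34 + 30)**2 = 64**2 = 4096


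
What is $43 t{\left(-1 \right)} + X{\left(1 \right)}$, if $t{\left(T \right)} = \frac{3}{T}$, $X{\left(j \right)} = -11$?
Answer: $-140$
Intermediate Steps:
$43 t{\left(-1 \right)} + X{\left(1 \right)} = 43 \frac{3}{-1} - 11 = 43 \cdot 3 \left(-1\right) - 11 = 43 \left(-3\right) - 11 = -129 - 11 = -140$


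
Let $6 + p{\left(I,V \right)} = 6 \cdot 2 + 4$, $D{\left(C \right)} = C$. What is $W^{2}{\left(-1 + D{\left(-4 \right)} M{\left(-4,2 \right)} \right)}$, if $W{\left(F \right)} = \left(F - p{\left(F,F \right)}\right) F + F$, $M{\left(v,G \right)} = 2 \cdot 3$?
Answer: $722500$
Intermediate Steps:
$M{\left(v,G \right)} = 6$
$p{\left(I,V \right)} = 10$ ($p{\left(I,V \right)} = -6 + \left(6 \cdot 2 + 4\right) = -6 + \left(12 + 4\right) = -6 + 16 = 10$)
$W{\left(F \right)} = F + F \left(-10 + F\right)$ ($W{\left(F \right)} = \left(F - 10\right) F + F = \left(-10 + F\right) F + F = F \left(-10 + F\right) + F = F + F \left(-10 + F\right)$)
$W^{2}{\left(-1 + D{\left(-4 \right)} M{\left(-4,2 \right)} \right)} = \left(\left(-1 - 24\right) \left(-9 - 25\right)\right)^{2} = \left(- 25 \left(-9 - 25\right)\right)^{2} = \left(\left(-25\right) \left(-34\right)\right)^{2} = 850^{2} = 722500$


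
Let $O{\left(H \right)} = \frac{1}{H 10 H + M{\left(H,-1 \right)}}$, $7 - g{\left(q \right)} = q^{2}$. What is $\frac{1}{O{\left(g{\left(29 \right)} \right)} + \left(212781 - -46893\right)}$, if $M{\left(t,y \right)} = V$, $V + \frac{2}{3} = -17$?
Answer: $\frac{20866627}{5418520499601} \approx 3.851 \cdot 10^{-6}$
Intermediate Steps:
$V = - \frac{53}{3}$ ($V = - \frac{2}{3} - 17 = - \frac{53}{3} \approx -17.667$)
$M{\left(t,y \right)} = - \frac{53}{3}$
$g{\left(q \right)} = 7 - q^{2}$
$O{\left(H \right)} = \frac{1}{- \frac{53}{3} + 10 H^{2}}$ ($O{\left(H \right)} = \frac{1}{H 10 H - \frac{53}{3}} = \frac{1}{10 H H - \frac{53}{3}} = \frac{1}{10 H^{2} - \frac{53}{3}} = \frac{1}{- \frac{53}{3} + 10 H^{2}}$)
$\frac{1}{O{\left(g{\left(29 \right)} \right)} + \left(212781 - -46893\right)} = \frac{1}{\frac{3}{-53 + 30 \left(7 - 29^{2}\right)^{2}} + \left(212781 - -46893\right)} = \frac{1}{\frac{3}{-53 + 30 \left(7 - 841\right)^{2}} + \left(212781 + 46893\right)} = \frac{1}{\frac{3}{-53 + 30 \left(7 - 841\right)^{2}} + 259674} = \frac{1}{\frac{3}{-53 + 30 \left(-834\right)^{2}} + 259674} = \frac{1}{\frac{3}{-53 + 30 \cdot 695556} + 259674} = \frac{1}{\frac{3}{-53 + 20866680} + 259674} = \frac{1}{\frac{3}{20866627} + 259674} = \frac{1}{\frac{5418520499601}{20866627}} = \frac{20866627}{5418520499601}$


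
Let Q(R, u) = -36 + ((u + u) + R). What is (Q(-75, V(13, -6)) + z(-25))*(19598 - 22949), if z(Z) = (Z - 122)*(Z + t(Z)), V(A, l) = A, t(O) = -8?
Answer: -15970866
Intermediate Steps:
Q(R, u) = -36 + R + 2*u (Q(R, u) = -36 + (2*u + R) = -36 + (R + 2*u) = -36 + R + 2*u)
z(Z) = (-122 + Z)*(-8 + Z) (z(Z) = (Z - 122)*(Z - 8) = (-122 + Z)*(-8 + Z))
(Q(-75, V(13, -6)) + z(-25))*(19598 - 22949) = ((-36 - 75 + 2*13) + (976 + (-25)² - 130*(-25)))*(19598 - 22949) = ((-36 - 75 + 26) + (976 + 625 + 3250))*(-3351) = (-85 + 4851)*(-3351) = 4766*(-3351) = -15970866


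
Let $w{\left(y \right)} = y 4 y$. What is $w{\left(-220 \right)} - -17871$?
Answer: $211471$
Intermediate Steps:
$w{\left(y \right)} = 4 y^{2}$ ($w{\left(y \right)} = 4 y y = 4 y^{2}$)
$w{\left(-220 \right)} - -17871 = 4 \left(-220\right)^{2} - -17871 = 4 \cdot 48400 + 17871 = 193600 + 17871 = 211471$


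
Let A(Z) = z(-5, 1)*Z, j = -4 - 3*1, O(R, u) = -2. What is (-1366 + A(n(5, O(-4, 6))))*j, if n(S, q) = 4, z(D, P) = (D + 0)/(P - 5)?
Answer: 9527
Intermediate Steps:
z(D, P) = D/(-5 + P)
j = -7 (j = -4 - 3 = -7)
A(Z) = 5*Z/4 (A(Z) = (-5/(-5 + 1))*Z = (-5/(-4))*Z = (-5*(-¼))*Z = 5*Z/4)
(-1366 + A(n(5, O(-4, 6))))*j = (-1366 + (5/4)*4)*(-7) = (-1366 + 5)*(-7) = -1361*(-7) = 9527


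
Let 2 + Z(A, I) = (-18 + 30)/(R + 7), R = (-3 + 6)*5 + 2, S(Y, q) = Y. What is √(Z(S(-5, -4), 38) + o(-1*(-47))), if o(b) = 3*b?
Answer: 3*√62/2 ≈ 11.811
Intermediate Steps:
R = 17 (R = 3*5 + 2 = 15 + 2 = 17)
Z(A, I) = -3/2 (Z(A, I) = -2 + (-18 + 30)/(17 + 7) = -2 + 12/24 = -2 + 12*(1/24) = -2 + ½ = -3/2)
√(Z(S(-5, -4), 38) + o(-1*(-47))) = √(-3/2 + 3*(-1*(-47))) = √(-3/2 + 3*47) = √(-3/2 + 141) = √(279/2) = 3*√62/2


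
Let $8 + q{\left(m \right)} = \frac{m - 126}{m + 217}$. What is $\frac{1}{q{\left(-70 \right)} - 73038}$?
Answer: $- \frac{3}{219142} \approx -1.369 \cdot 10^{-5}$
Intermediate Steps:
$q{\left(m \right)} = -8 + \frac{-126 + m}{217 + m}$ ($q{\left(m \right)} = -8 + \frac{m - 126}{m + 217} = -8 + \frac{-126 + m}{217 + m}$)
$\frac{1}{q{\left(-70 \right)} - 73038} = \frac{1}{\frac{7 \left(-266 - -70\right)}{217 - 70} - 73038} = \frac{1}{\frac{7 \left(-266 + 70\right)}{147} - 73038} = \frac{1}{7 \cdot \frac{1}{147} \left(-196\right) - 73038} = \frac{1}{- \frac{28}{3} - 73038} = \frac{1}{- \frac{219142}{3}} = - \frac{3}{219142}$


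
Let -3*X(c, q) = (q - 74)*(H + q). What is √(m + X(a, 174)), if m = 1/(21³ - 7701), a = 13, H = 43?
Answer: I*√488973290/260 ≈ 85.049*I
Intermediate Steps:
X(c, q) = -(-74 + q)*(43 + q)/3 (X(c, q) = -(q - 74)*(43 + q)/3 = -(-74 + q)*(43 + q)/3)
m = 1/1560 (m = 1/(9261 - 7701) = 1/1560 ≈ 0.00064103)
√(m + X(a, 174)) = √(1/1560 + (3182/3 - ⅓*174² + (31/3)*174)) = √(1/1560 + (3182/3 - ⅓*30276 + 1798)) = √(1/1560 + (3182/3 - 10092 + 1798)) = √(1/1560 - 21700/3) = √(-3761333/520) = I*√488973290/260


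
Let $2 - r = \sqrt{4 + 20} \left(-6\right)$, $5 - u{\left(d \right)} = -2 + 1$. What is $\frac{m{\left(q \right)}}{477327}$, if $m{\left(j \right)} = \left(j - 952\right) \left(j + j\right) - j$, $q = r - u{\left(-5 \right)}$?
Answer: $\frac{9380}{477327} - \frac{7684 \sqrt{6}}{159109} \approx -0.098644$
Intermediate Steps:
$u{\left(d \right)} = 6$ ($u{\left(d \right)} = 5 - \left(-2 + 1\right) = 5 - -1 = 5 + 1 = 6$)
$r = 2 + 12 \sqrt{6}$ ($r = 2 - \sqrt{4 + 20} \left(-6\right) = 2 - \sqrt{24} \left(-6\right) = 2 - 2 \sqrt{6} \left(-6\right) = 2 - - 12 \sqrt{6} = 2 + 12 \sqrt{6} \approx 31.394$)
$q = -4 + 12 \sqrt{6}$ ($q = \left(2 + 12 \sqrt{6}\right) - 6 = -4 + 12 \sqrt{6} \approx 25.394$)
$m{\left(j \right)} = - j + 2 j \left(-952 + j\right)$ ($m{\left(j \right)} = \left(-952 + j\right) 2 j - j = 2 j \left(-952 + j\right) - j = - j + 2 j \left(-952 + j\right)$)
$\frac{m{\left(q \right)}}{477327} = \frac{\left(-4 + 12 \sqrt{6}\right) \left(-1905 + 2 \left(-4 + 12 \sqrt{6}\right)\right)}{477327} = \left(-4 + 12 \sqrt{6}\right) \left(-1905 - \left(8 - 24 \sqrt{6}\right)\right) \frac{1}{477327} = \left(-4 + 12 \sqrt{6}\right) \left(-1913 + 24 \sqrt{6}\right) \frac{1}{477327} = \left(-1913 + 24 \sqrt{6}\right) \left(-4 + 12 \sqrt{6}\right) \frac{1}{477327} = \frac{\left(-1913 + 24 \sqrt{6}\right) \left(-4 + 12 \sqrt{6}\right)}{477327}$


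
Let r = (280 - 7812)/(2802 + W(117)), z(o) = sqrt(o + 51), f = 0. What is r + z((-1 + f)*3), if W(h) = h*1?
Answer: -1076/417 + 4*sqrt(3) ≈ 4.3479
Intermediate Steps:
W(h) = h
z(o) = sqrt(51 + o)
r = -1076/417 (r = (280 - 7812)/(2802 + 117) = -7532/2919 = -7532*1/2919 = -1076/417 ≈ -2.5803)
r + z((-1 + f)*3) = -1076/417 + sqrt(51 + (-1 + 0)*3) = -1076/417 + sqrt(51 - 1*3) = -1076/417 + sqrt(51 - 3) = -1076/417 + sqrt(48) = -1076/417 + 4*sqrt(3)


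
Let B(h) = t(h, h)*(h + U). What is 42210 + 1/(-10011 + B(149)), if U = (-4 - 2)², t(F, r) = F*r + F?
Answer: 174105233191/4124739 ≈ 42210.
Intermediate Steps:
t(F, r) = F + F*r
U = 36 (U = (-6)² = 36)
B(h) = h*(1 + h)*(36 + h) (B(h) = (h*(1 + h))*(h + 36) = (h*(1 + h))*(36 + h) = h*(1 + h)*(36 + h))
42210 + 1/(-10011 + B(149)) = 42210 + 1/(-10011 + 149*(1 + 149)*(36 + 149)) = 42210 + 1/(-10011 + 149*150*185) = 42210 + 1/(-10011 + 4134750) = 42210 + 1/4124739 = 174105233191/4124739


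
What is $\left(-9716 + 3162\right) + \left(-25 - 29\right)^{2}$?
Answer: $-3638$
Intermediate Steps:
$\left(-9716 + 3162\right) + \left(-25 - 29\right)^{2} = -6554 + \left(-54\right)^{2} = -6554 + 2916 = -3638$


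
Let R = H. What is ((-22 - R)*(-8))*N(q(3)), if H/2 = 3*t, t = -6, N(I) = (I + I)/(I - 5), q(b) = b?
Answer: 336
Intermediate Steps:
N(I) = 2*I/(-5 + I) (N(I) = (2*I)/(-5 + I) = 2*I/(-5 + I))
H = -36 (H = 2*(3*(-6)) = 2*(-18) = -36)
R = -36
((-22 - R)*(-8))*N(q(3)) = ((-22 - 1*(-36))*(-8))*(2*3/(-5 + 3)) = ((-22 + 36)*(-8))*(2*3/(-2)) = (14*(-8))*(2*3*(-1/2)) = -112*(-3) = 336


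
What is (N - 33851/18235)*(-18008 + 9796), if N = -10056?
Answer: 1506121950332/18235 ≈ 8.2595e+7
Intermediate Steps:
(N - 33851/18235)*(-18008 + 9796) = (-10056 - 33851/18235)*(-18008 + 9796) = (-10056 - 33851*1/18235)*(-8212) = (-10056 - 33851/18235)*(-8212) = -183405011/18235*(-8212) = 1506121950332/18235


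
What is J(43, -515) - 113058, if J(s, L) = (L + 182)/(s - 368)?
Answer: -36743517/325 ≈ -1.1306e+5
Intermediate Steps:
J(s, L) = (182 + L)/(-368 + s)
J(43, -515) - 113058 = (182 - 515)/(-368 + 43) - 113058 = -333/(-325) - 113058 = -1/325*(-333) - 113058 = 333/325 - 113058 = -36743517/325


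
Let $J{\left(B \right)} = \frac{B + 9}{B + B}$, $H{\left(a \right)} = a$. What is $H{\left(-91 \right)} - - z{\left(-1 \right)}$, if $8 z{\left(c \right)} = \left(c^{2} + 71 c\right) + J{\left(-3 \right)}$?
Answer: $- \frac{799}{8} \approx -99.875$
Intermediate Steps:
$J{\left(B \right)} = \frac{9 + B}{2 B}$
$z{\left(c \right)} = - \frac{1}{8} + \frac{c^{2}}{8} + \frac{71 c}{8}$ ($z{\left(c \right)} = \frac{\left(c^{2} + 71 c\right) + \frac{9 - 3}{2 \left(-3\right)}}{8} = \frac{\left(c^{2} + 71 c\right) + \frac{1}{2} \left(- \frac{1}{3}\right) 6}{8} = \frac{\left(c^{2} + 71 c\right) - 1}{8} = \frac{-1 + c^{2} + 71 c}{8} = - \frac{1}{8} + \frac{c^{2}}{8} + \frac{71 c}{8}$)
$H{\left(-91 \right)} - - z{\left(-1 \right)} = -91 - - (- \frac{1}{8} + \frac{\left(-1\right)^{2}}{8} + \frac{71}{8} \left(-1\right)) = -91 - - (- \frac{1}{8} + \frac{1}{8} \cdot 1 - \frac{71}{8}) = -91 - - (- \frac{1}{8} + \frac{1}{8} - \frac{71}{8}) = -91 - \left(-1\right) \left(- \frac{71}{8}\right) = -91 - \frac{71}{8} = - \frac{799}{8}$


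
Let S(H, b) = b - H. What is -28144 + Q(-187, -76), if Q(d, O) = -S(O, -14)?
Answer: -28206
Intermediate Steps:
Q(d, O) = 14 + O (Q(d, O) = -(-14 - O) = 14 + O)
-28144 + Q(-187, -76) = -28144 + (14 - 76) = -28144 - 62 = -28206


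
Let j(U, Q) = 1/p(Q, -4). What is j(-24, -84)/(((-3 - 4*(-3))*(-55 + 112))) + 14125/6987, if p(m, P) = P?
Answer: 9659171/4779108 ≈ 2.0211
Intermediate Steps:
j(U, Q) = -¼ (j(U, Q) = 1/(-4) = -¼)
j(-24, -84)/(((-3 - 4*(-3))*(-55 + 112))) + 14125/6987 = -1/((-55 + 112)*(-3 - 4*(-3)))/4 + 14125/6987 = -1/(57*(-3 + 12))/4 + 14125*(1/6987) = -1/(4*(9*57)) + 14125/6987 = -¼/513 + 14125/6987 = -¼*1/513 + 14125/6987 = -1/2052 + 14125/6987 = 9659171/4779108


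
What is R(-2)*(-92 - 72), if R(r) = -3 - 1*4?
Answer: 1148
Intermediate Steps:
R(r) = -7 (R(r) = -3 - 4 = -7)
R(-2)*(-92 - 72) = -7*(-92 - 72) = -7*(-164) = 1148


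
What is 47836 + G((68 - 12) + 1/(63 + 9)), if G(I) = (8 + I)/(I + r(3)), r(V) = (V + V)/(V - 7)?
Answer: 187760909/3925 ≈ 47837.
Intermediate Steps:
r(V) = 2*V/(-7 + V) (r(V) = (2*V)/(-7 + V) = 2*V/(-7 + V))
G(I) = (8 + I)/(-3/2 + I) (G(I) = (8 + I)/(I + 2*3/(-7 + 3)) = (8 + I)/(I + 2*3/(-4)) = (8 + I)/(I + 2*3*(-¼)) = (8 + I)/(I - 3/2) = (8 + I)/(-3/2 + I))
47836 + G((68 - 12) + 1/(63 + 9)) = 47836 + 2*(8 + ((68 - 12) + 1/(63 + 9)))/(-3 + 2*((68 - 12) + 1/(63 + 9))) = 47836 + 2*(8 + (56 + 1/72))/(-3 + 2*(56 + 1/72)) = 47836 + 2*(8 + 4033/72)/(-3 + 2*(4033/72)) = 47836 + 2*(4609/72)/(-3 + 4033/36) = 47836 + 2*(4609/72)/(3925/36) = 47836 + 2*(36/3925)*(4609/72) = 47836 + 4609/3925 = 187760909/3925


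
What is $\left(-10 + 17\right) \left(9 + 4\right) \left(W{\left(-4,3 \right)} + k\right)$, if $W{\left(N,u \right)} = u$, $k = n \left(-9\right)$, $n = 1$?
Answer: $-546$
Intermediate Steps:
$k = -9$ ($k = 1 \left(-9\right) = -9$)
$\left(-10 + 17\right) \left(9 + 4\right) \left(W{\left(-4,3 \right)} + k\right) = \left(-10 + 17\right) \left(9 + 4\right) \left(3 - 9\right) = 7 \cdot 13 \left(-6\right) = 91 \left(-6\right) = -546$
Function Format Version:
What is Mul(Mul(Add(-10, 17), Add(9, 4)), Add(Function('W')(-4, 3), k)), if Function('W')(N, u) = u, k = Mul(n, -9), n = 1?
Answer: -546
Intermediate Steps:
k = -9 (k = Mul(1, -9) = -9)
Mul(Mul(Add(-10, 17), Add(9, 4)), Add(Function('W')(-4, 3), k)) = Mul(Mul(Add(-10, 17), Add(9, 4)), Add(3, -9)) = Mul(Mul(7, 13), -6) = Mul(91, -6) = -546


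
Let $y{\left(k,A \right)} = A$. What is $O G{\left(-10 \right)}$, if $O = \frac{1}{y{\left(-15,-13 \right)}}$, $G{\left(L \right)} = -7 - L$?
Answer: $- \frac{3}{13} \approx -0.23077$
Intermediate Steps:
$O = - \frac{1}{13}$ ($O = \frac{1}{-13} = - \frac{1}{13} \approx -0.076923$)
$O G{\left(-10 \right)} = - \frac{-7 - -10}{13} = - \frac{-7 + 10}{13} = \left(- \frac{1}{13}\right) 3 = - \frac{3}{13}$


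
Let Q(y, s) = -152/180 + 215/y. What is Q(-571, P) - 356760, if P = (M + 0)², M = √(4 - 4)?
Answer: -9166979573/25695 ≈ -3.5676e+5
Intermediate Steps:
M = 0 (M = √0 = 0)
P = 0 (P = (0 + 0)² = 0² = 0)
Q(y, s) = -38/45 + 215/y (Q(y, s) = -152*1/180 + 215/y = -38/45 + 215/y)
Q(-571, P) - 356760 = (-38/45 + 215/(-571)) - 356760 = (-38/45 + 215*(-1/571)) - 356760 = (-38/45 - 215/571) - 356760 = -31373/25695 - 356760 = -9166979573/25695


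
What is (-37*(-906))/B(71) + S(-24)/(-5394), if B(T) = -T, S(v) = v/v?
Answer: -180817739/382974 ≈ -472.14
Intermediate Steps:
S(v) = 1
(-37*(-906))/B(71) + S(-24)/(-5394) = (-37*(-906))/((-1*71)) + 1/(-5394) = 33522/(-71) + 1*(-1/5394) = 33522*(-1/71) - 1/5394 = -33522/71 - 1/5394 = -180817739/382974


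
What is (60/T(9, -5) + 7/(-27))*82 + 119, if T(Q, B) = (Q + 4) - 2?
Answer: 161869/297 ≈ 545.01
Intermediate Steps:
T(Q, B) = 2 + Q (T(Q, B) = (4 + Q) - 2 = 2 + Q)
(60/T(9, -5) + 7/(-27))*82 + 119 = (60/(2 + 9) + 7/(-27))*82 + 119 = (60/11 + 7*(-1/27))*82 + 119 = (60*(1/11) - 7/27)*82 + 119 = (60/11 - 7/27)*82 + 119 = (1543/297)*82 + 119 = 126526/297 + 119 = 161869/297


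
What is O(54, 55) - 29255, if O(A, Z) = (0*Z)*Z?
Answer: -29255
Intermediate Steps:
O(A, Z) = 0 (O(A, Z) = 0*Z = 0)
O(54, 55) - 29255 = 0 - 29255 = -29255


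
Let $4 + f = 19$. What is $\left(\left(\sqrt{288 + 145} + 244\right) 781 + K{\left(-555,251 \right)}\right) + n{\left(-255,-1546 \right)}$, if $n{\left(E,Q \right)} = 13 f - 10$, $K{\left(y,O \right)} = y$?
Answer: $190194 + 781 \sqrt{433} \approx 2.0645 \cdot 10^{5}$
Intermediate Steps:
$f = 15$ ($f = -4 + 19 = 15$)
$n{\left(E,Q \right)} = 185$ ($n{\left(E,Q \right)} = 13 \cdot 15 - 10 = 195 - 10 = 185$)
$\left(\left(\sqrt{288 + 145} + 244\right) 781 + K{\left(-555,251 \right)}\right) + n{\left(-255,-1546 \right)} = \left(\left(\sqrt{288 + 145} + 244\right) 781 - 555\right) + 185 = \left(\left(\sqrt{433} + 244\right) 781 - 555\right) + 185 = \left(\left(244 + \sqrt{433}\right) 781 - 555\right) + 185 = \left(\left(190564 + 781 \sqrt{433}\right) - 555\right) + 185 = \left(190009 + 781 \sqrt{433}\right) + 185 = 190194 + 781 \sqrt{433}$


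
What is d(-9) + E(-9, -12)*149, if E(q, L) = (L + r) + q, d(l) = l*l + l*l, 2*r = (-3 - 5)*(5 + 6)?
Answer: -9523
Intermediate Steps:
r = -44 (r = ((-3 - 5)*(5 + 6))/2 = (-8*11)/2 = (½)*(-88) = -44)
d(l) = 2*l² (d(l) = l² + l² = 2*l²)
E(q, L) = -44 + L + q (E(q, L) = (L - 44) + q = (-44 + L) + q = -44 + L + q)
d(-9) + E(-9, -12)*149 = 2*(-9)² + (-44 - 12 - 9)*149 = 2*81 - 65*149 = 162 - 9685 = -9523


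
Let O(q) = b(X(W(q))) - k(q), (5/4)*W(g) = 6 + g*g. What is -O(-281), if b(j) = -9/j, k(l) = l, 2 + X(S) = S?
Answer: -29585351/105286 ≈ -281.00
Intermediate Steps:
W(g) = 24/5 + 4*g²/5 (W(g) = 4*(6 + g*g)/5 = 4*(6 + g²)/5 = 24/5 + 4*g²/5)
X(S) = -2 + S
O(q) = -q - 9/(14/5 + 4*q²/5) (O(q) = -9/(-2 + (24/5 + 4*q²/5)) - q = -9/(14/5 + 4*q²/5) - q = -q - 9/(14/5 + 4*q²/5))
-O(-281) = -(-45 - 14*(-281) - 4*(-281)³)/(2*(7 + 2*(-281)²)) = -(-45 + 3934 - 4*(-22188041))/(2*(7 + 2*78961)) = -(-45 + 3934 + 88752164)/(2*(7 + 157922)) = -88756053/(2*157929) = -1*29585351/105286 = -29585351/105286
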